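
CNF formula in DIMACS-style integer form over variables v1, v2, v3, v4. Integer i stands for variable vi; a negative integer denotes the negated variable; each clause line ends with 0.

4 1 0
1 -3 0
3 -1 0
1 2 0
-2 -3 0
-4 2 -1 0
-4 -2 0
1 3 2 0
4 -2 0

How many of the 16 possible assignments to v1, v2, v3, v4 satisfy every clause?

The models are:
  v1=1 v2=0 v3=1 v4=0
That's 1 in total.

1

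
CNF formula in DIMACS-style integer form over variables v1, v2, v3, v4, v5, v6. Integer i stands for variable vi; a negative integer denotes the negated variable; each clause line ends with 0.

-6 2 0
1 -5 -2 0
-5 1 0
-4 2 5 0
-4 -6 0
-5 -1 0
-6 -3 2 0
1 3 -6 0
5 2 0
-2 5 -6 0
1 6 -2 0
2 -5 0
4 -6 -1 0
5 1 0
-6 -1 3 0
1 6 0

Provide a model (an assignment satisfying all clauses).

Set v1 = True and propagate.
  then v5 is forced to False.
  then v2 is forced to True.
  then v6 is forced to False.
v3, v4 are now unconstrained; take v3 = False, v4 = True.
Every clause has at least one true literal under this assignment.

v1 = 1, v2 = 1, v3 = 0, v4 = 1, v5 = 0, v6 = 0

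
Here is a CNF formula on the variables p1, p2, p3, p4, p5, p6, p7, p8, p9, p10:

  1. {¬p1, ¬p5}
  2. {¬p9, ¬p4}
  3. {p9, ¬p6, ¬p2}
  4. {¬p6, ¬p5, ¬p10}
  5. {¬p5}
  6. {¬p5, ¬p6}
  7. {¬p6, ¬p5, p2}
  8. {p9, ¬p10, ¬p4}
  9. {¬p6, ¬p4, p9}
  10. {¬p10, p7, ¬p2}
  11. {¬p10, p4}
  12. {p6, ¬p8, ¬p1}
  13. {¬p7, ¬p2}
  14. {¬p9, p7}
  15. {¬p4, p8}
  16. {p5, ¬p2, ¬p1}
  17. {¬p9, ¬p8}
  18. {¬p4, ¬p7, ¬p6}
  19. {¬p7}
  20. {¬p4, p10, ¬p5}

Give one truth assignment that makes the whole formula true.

Unit propagation: (¬p5) forces p5 = False.
Unit propagation: (¬p7) forces p7 = False.
(¬p9) is a unit clause, so p9 = False.
p1 occurs only negated in the remaining clauses — set p1 = False.
p2 occurs only negated in the remaining clauses — set p2 = False.
Branch on p4: take p4 = False.
  then p10 is forced to False.
p3, p6, p8 are now unconstrained; take p3 = True, p6 = True, p8 = True.

p1 = 0, p2 = 0, p3 = 1, p4 = 0, p5 = 0, p6 = 1, p7 = 0, p8 = 1, p9 = 0, p10 = 0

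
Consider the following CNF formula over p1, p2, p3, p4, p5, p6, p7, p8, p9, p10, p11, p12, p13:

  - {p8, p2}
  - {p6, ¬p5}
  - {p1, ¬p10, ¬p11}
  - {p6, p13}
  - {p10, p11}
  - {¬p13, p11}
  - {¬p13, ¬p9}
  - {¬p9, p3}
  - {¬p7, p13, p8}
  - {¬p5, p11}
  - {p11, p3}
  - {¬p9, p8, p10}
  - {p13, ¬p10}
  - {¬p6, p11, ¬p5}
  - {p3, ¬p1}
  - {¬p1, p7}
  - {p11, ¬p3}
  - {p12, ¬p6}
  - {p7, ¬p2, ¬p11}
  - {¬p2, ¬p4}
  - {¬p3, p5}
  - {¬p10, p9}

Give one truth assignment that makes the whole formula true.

p1=F, p2=F, p3=F, p4=F, p5=F, p6=T, p7=T, p8=T, p9=F, p10=F, p11=T, p12=T, p13=F

p4 occurs only negated in the remaining clauses — set p4 = False.
p8 occurs only positively in the remaining clauses — set p8 = True.
Branch on p1: take p1 = False.
For the remaining variables, p2 = False, p3 = False, p5 = False, p6 = True, p7 = True, p9 = False, p10 = False, p11 = True, p12 = True, p13 = False works.
Every clause has at least one true literal under this assignment.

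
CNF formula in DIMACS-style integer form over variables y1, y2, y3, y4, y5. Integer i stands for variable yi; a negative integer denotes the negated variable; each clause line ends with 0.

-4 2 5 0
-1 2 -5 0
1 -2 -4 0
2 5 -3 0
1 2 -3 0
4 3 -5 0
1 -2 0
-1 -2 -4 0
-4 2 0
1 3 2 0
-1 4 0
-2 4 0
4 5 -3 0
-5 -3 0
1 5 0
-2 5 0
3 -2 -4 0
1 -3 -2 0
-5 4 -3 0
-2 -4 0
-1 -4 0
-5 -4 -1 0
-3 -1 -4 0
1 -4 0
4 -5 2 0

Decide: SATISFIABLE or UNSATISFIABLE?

UNSATISFIABLE

y4 = True:
  propagation gives y2=True; an empty clause results — contradiction.
y4 = False:
  propagation gives y1=False, y2=False, y3=False; an empty clause results — contradiction.
Every branch closes, so no satisfying assignment exists.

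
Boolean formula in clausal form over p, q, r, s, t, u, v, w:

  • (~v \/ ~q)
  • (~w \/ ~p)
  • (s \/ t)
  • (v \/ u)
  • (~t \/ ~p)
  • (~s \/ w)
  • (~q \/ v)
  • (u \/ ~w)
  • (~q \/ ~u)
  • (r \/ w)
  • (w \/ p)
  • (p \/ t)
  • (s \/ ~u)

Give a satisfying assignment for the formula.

p = False, q = False, r = False, s = True, t = True, u = True, v = False, w = True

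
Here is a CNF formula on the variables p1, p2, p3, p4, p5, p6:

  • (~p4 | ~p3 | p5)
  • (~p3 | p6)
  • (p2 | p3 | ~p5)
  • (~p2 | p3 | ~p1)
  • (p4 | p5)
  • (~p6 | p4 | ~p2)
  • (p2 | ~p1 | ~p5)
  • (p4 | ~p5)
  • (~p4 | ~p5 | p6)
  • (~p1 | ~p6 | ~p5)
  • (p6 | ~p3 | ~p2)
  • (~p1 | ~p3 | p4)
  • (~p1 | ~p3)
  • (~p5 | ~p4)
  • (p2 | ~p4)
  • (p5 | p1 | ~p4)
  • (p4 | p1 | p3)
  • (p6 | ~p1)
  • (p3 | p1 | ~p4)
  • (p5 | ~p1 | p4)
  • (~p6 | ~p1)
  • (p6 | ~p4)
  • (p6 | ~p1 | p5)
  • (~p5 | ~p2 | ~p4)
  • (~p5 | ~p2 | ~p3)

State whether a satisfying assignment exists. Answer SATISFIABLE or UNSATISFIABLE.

UNSATISFIABLE

p4 = True:
  propagation gives p5=False, p3=False, p2=True, p1=False; an empty clause results — contradiction.
p4 = False:
  propagation gives p5=True; an empty clause results — contradiction.
Every branch closes, so no satisfying assignment exists.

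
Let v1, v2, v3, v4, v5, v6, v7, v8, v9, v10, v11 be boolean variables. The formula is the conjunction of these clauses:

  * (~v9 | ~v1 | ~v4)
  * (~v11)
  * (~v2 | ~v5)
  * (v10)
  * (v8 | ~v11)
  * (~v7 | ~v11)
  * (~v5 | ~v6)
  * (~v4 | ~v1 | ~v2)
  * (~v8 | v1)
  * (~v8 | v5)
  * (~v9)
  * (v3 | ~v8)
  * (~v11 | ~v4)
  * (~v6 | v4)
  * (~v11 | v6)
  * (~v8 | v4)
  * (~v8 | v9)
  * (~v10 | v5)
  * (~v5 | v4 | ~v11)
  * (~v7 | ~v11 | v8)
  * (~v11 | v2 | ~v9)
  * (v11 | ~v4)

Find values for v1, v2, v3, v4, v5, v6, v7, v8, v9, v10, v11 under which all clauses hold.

v1 = False  v2 = False  v3 = True  v4 = False  v5 = True  v6 = False  v7 = True  v8 = False  v9 = False  v10 = True  v11 = False

The clause (~v11) is unit: v11 must be False.
The clause (v10) is unit: v10 must be True.
Unit propagation: (~v9) forces v9 = False.
(~v8) is a unit clause, so v8 = False.
Unit propagation: (v5) forces v5 = True.
Unit propagation: (~v2) forces v2 = False.
The clause (~v6) is unit: v6 must be False.
(~v4) is a unit clause, so v4 = False.
v1, v3, v7 are now unconstrained; take v1 = False, v3 = True, v7 = True.
Every clause has at least one true literal under this assignment.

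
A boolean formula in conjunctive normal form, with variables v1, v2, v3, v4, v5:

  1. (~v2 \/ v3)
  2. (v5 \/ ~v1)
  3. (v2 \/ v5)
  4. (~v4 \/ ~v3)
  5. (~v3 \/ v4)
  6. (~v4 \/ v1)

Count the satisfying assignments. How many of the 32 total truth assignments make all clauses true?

3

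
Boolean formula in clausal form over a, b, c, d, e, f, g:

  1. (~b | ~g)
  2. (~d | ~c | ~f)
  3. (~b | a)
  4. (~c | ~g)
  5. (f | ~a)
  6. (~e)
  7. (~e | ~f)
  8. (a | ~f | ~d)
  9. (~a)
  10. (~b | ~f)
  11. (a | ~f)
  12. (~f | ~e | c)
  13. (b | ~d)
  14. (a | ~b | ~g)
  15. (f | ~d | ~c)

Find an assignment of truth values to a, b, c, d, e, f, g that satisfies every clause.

a = False, b = False, c = True, d = False, e = False, f = False, g = False

(~e) is a unit clause, so e = False.
(~a) is a unit clause, so a = False.
Unit propagation: (~b) forces b = False.
(~f) is a unit clause, so f = False.
The clause (~d) is unit: d must be False.
g occurs only negated in the remaining clauses — set g = False.
c is now unconstrained; take c = True.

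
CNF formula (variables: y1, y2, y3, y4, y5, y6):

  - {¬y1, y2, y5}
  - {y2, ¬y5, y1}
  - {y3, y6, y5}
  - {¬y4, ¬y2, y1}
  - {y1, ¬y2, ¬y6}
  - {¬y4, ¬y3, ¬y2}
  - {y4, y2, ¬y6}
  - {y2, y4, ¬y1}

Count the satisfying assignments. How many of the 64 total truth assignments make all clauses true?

Split on y2, then y1.
  y2=T, y1=T: 10 of the 16 assignments to (y3,y4,y5,y6) work.
  y2=T, y1=F: remaining (y3,y4,y5,y6) ∈ {(F,F,T,F); (T,F,F,F); (T,F,T,F)} — 3.
  y2=F, y1=T: remaining (y3,y4,y5,y6) ∈ {(F,T,T,F); (F,T,T,T); (T,T,T,F); (T,T,T,T)} — 4.
  y2=F, y1=F: remaining (y3,y4,y5,y6) ∈ {(F,T,F,T); (T,F,F,F); (T,T,F,F); (T,T,F,T)} — 4.
Total: 10 + 3 + 4 + 4 = 21.

21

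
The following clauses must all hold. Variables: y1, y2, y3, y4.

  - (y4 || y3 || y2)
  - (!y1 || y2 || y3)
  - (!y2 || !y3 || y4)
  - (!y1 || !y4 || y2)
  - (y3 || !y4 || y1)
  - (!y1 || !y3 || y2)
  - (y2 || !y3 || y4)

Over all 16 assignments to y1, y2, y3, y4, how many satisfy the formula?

The models are:
  y1=0 y2=0 y3=1 y4=1
  y1=0 y2=1 y3=0 y4=0
  y1=0 y2=1 y3=1 y4=1
  y1=1 y2=1 y3=0 y4=0
  y1=1 y2=1 y3=0 y4=1
  y1=1 y2=1 y3=1 y4=1
Count: 6.

6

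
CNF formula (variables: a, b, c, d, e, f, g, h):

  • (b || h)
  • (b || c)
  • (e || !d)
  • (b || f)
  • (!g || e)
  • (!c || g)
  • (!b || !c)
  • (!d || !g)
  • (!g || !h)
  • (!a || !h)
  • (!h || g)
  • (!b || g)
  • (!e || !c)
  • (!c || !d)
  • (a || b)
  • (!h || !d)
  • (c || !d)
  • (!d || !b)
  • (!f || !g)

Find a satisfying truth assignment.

Pure literal: d appears only negated; assign d = False.
Set a = False and propagate.
  then b is forced to True.
  then c is forced to False.
  then g is forced to True.
  then e is forced to True.
  then h is forced to False.
  then f is forced to False.
Every clause has at least one true literal under this assignment.
Check each clause:
  1. (h || b) — b is true.
  2. (c || b) — b is true.
  3. (!d || e) — !d is true.
  4. (f || b) — b is true.
  5. (!g || e) — e is true.
  6. (g || !c) — !c is true.
  7. (!b || !c) — !c is true.
  8. (!g || !d) — !d is true.
  9. (!h || !g) — !h is true.
  10. (!a || !h) — !h is true.
  11. (g || !h) — !h is true.
  12. (g || !b) — g is true.
  13. (!c || !e) — !c is true.
  14. (!c || !d) — !d is true.
  15. (b || a) — b is true.
  16. (!h || !d) — !h is true.
  17. (c || !d) — !d is true.
  18. (!d || !b) — !d is true.
  19. (!f || !g) — !f is true.

a=0  b=1  c=0  d=0  e=1  f=0  g=1  h=0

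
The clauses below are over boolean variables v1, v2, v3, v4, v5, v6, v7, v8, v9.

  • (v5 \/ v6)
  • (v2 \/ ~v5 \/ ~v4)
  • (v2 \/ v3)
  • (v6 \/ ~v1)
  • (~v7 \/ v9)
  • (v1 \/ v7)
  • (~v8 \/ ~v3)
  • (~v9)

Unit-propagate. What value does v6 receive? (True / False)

True

(~v9) is a unit clause: v9 = False.
In (v9 \/ ~v7), v9 is now false; ~v7 must hold, so v7 = False.
From (v7 \/ v1) and v7 = False: v1 = True.
(~v1 \/ v6): since v1 = True, the clause reduces to (v6). v6 = True.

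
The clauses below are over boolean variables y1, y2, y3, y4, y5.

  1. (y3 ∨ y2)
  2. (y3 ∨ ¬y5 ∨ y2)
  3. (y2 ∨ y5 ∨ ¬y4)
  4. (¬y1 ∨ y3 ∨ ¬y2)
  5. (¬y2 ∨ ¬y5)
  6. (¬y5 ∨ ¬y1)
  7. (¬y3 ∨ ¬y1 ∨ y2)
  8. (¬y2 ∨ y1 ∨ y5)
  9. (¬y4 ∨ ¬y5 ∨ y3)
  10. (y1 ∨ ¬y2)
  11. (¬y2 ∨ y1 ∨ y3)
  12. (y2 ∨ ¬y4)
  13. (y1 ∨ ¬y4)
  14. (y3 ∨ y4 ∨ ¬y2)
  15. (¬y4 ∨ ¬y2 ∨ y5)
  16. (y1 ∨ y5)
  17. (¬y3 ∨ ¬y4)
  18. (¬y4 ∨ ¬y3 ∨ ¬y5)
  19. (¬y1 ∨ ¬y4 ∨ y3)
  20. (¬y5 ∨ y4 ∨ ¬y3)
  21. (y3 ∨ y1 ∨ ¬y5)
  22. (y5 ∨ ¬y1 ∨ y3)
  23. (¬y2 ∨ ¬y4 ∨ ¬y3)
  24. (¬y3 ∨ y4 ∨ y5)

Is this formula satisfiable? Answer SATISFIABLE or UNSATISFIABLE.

UNSATISFIABLE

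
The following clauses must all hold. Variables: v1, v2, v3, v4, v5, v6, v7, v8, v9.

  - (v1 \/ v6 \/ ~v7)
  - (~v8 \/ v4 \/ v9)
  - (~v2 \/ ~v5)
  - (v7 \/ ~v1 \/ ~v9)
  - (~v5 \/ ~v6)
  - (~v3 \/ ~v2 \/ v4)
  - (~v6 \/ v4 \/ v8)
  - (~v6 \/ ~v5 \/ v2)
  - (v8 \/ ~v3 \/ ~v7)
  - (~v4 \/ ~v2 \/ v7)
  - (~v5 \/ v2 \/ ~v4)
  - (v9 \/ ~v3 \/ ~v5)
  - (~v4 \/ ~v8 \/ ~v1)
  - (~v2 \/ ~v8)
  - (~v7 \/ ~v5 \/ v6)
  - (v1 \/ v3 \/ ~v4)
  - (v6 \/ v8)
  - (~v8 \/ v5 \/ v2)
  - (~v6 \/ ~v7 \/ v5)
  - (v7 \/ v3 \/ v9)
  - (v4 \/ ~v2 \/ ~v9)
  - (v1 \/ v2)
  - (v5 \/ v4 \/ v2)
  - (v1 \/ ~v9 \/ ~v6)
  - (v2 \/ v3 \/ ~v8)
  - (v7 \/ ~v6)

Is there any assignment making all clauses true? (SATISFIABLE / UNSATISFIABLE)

v2 = True:
  propagation gives v5=False, v8=False, v6=True, v4=True; an empty clause results — contradiction.
v2 = False:
  v5 = True:
    propagation gives v6=False, v4=False, v7=False, v9=False; an empty clause results — contradiction.
  v5 = False:
    propagation gives v8=False, v6=True, v4=True, v7=False; an empty clause results — contradiction.
Every branch closes, so no satisfying assignment exists.

UNSATISFIABLE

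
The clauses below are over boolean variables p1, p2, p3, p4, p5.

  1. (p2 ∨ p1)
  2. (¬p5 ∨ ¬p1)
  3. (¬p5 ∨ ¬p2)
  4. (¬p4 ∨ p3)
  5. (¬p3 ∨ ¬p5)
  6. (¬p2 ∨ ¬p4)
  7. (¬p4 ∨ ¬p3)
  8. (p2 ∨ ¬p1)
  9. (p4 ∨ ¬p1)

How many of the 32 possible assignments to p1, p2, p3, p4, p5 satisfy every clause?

The models are:
  p1=0 p2=1 p3=0 p4=0 p5=0
  p1=0 p2=1 p3=1 p4=0 p5=0
Count: 2.

2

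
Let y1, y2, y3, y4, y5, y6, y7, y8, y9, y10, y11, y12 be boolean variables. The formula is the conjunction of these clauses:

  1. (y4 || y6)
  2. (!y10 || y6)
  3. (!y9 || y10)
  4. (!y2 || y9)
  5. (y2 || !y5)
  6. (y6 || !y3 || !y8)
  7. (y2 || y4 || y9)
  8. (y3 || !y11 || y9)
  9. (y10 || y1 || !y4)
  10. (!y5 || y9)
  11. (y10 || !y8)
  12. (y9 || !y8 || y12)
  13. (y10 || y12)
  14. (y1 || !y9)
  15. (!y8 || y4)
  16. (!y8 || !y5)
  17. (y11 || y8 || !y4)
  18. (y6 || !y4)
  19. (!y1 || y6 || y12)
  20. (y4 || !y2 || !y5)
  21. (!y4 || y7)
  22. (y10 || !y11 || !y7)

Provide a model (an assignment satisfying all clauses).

y1=T, y2=F, y3=T, y4=T, y5=F, y6=T, y7=T, y8=F, y9=T, y10=T, y11=T, y12=T

Check each clause:
  1. (y4 || y6) — y4 is true.
  2. (!y10 || y6) — y6 is true.
  3. (y10 || !y9) — y10 is true.
  4. (y9 || !y2) — y9 is true.
  5. (y2 || !y5) — !y5 is true.
  6. (!y3 || !y8 || y6) — !y8 is true.
  7. (y2 || y4 || y9) — y9 is true.
  8. (y9 || y3 || !y11) — y9 is true.
  9. (!y4 || y10 || y1) — y1 is true.
  10. (y9 || !y5) — y9 is true.
  11. (y10 || !y8) — !y8 is true.
  12. (y9 || !y8 || y12) — !y8 is true.
  13. (y12 || y10) — y10 is true.
  14. (!y9 || y1) — y1 is true.
  15. (!y8 || y4) — !y8 is true.
  16. (!y5 || !y8) — !y8 is true.
  17. (y8 || !y4 || y11) — y11 is true.
  18. (!y4 || y6) — y6 is true.
  19. (y12 || !y1 || y6) — y12 is true.
  20. (!y5 || !y2 || y4) — !y5 is true.
  21. (!y4 || y7) — y7 is true.
  22. (!y7 || y10 || !y11) — y10 is true.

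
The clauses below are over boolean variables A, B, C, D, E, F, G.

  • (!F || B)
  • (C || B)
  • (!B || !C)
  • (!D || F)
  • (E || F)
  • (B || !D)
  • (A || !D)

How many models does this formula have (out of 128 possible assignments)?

20

Split on B, then D.
  B=T, D=T: remaining (A,C,E,F,G) ∈ {(T,F,F,T,F); (T,F,F,T,T); (T,F,T,T,F); (T,F,T,T,T)} — 4.
  B=T, D=F: A, G free; 3 ways for (C,E,F) × 2^2 = 12.
  B=F, D=T: a clause becomes empty — 0.
  B=F, D=F: remaining (A,C,E,F,G) ∈ {(F,T,T,F,F); (F,T,T,F,T); (T,T,T,F,F); (T,T,T,F,T)} — 4.
Total: 4 + 12 + 0 + 4 = 20.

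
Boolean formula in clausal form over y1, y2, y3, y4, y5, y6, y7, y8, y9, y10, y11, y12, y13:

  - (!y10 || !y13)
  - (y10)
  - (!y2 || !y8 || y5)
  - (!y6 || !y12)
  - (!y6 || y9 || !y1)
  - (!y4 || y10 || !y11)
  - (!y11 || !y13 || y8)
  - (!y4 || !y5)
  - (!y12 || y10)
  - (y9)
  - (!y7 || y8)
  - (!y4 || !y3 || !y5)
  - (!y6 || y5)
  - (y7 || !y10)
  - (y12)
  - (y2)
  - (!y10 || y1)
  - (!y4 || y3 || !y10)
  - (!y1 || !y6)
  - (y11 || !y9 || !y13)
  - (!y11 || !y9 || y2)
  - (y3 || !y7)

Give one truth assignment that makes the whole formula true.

y1=1, y2=1, y3=1, y4=0, y5=1, y6=0, y7=1, y8=1, y9=1, y10=1, y11=0, y12=1, y13=0

Check each clause:
  1. (!y13 || !y10) — !y13 is true.
  2. (y10) — y10 is true.
  3. (!y8 || !y2 || y5) — y5 is true.
  4. (!y6 || !y12) — !y6 is true.
  5. (y9 || !y6 || !y1) — y9 is true.
  6. (!y11 || !y4 || y10) — y10 is true.
  7. (y8 || !y11 || !y13) — y8 is true.
  8. (!y5 || !y4) — !y4 is true.
  9. (y10 || !y12) — y10 is true.
  10. (y9) — y9 is true.
  11. (!y7 || y8) — y8 is true.
  12. (!y5 || !y3 || !y4) — !y4 is true.
  13. (!y6 || y5) — !y6 is true.
  14. (!y10 || y7) — y7 is true.
  15. (y12) — y12 is true.
  16. (y2) — y2 is true.
  17. (!y10 || y1) — y1 is true.
  18. (!y4 || !y10 || y3) — y3 is true.
  19. (!y6 || !y1) — !y6 is true.
  20. (!y9 || !y13 || y11) — !y13 is true.
  21. (y2 || !y9 || !y11) — y2 is true.
  22. (!y7 || y3) — y3 is true.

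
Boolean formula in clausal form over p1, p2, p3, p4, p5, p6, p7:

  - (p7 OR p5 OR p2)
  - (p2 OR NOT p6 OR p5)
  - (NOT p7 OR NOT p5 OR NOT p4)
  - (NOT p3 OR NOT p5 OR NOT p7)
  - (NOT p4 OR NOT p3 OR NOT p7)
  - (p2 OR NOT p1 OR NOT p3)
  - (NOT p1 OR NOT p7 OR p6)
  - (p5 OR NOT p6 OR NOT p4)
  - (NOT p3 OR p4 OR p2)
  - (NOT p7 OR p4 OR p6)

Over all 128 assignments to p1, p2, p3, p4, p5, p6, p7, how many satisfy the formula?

Case analysis on p7 and p4:
  p7=1, p4=1: remaining (p1,p2,p3,p5,p6) ∈ {(0,0,0,0,0); (0,1,0,0,0)} — 2.
  p7=1, p4=0: p1 free; 4 ways for (p2,p3,p5,p6) × 2^1 = 8.
  p7=0, p4=1: 18 of the 32 assignments to (p1,p2,p3,p5,p6) work.
  p7=0, p4=0: p1, p6 free; 5 ways for (p2,p3,p5) × 2^2 = 20.
Total: 2 + 8 + 18 + 20 = 48.

48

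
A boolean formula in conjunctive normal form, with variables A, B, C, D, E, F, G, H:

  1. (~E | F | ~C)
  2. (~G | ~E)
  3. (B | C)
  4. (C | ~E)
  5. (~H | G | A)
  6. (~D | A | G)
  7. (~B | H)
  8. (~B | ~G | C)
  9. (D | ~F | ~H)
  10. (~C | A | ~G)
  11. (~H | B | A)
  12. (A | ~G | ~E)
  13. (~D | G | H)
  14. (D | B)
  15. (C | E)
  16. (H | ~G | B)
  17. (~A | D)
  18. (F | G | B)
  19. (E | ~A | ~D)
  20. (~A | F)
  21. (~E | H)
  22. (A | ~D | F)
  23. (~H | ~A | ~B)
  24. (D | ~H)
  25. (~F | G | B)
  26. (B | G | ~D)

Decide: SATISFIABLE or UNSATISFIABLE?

UNSATISFIABLE

G = True:
  propagation gives E=False, C=True, A=True, D=True; an empty clause results — contradiction.
G = False:
  D = True:
    propagation gives A=True, H=True, E=True, C=True; an empty clause results — contradiction.
  D = False:
    propagation gives B=True, H=True; an empty clause results — contradiction.
Every branch closes, so no satisfying assignment exists.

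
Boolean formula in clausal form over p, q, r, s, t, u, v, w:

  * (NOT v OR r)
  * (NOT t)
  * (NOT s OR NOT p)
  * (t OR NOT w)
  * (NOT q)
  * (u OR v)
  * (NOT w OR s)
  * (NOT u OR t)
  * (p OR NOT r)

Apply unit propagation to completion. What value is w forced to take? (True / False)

Unit clause (NOT t) sets t = False.
(t OR NOT w) with t = False leaves only NOT w, so w = False.

False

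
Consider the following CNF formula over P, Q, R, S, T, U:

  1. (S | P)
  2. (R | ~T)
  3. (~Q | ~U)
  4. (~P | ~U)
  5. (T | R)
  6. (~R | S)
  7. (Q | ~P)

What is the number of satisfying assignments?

8

Split on P, then R.
  P=T, R=T: remaining (Q,S,T,U) ∈ {(T,T,F,F); (T,T,T,F)} — 2.
  P=T, R=F: a clause becomes empty — 0.
  P=F, R=T: T free; 3 ways for (Q,S,U) × 2^1 = 6.
  P=F, R=F: a clause becomes empty — 0.
Total: 2 + 0 + 6 + 0 = 8.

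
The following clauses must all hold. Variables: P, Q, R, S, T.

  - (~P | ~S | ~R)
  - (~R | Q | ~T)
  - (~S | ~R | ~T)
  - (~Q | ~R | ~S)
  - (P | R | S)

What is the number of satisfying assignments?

19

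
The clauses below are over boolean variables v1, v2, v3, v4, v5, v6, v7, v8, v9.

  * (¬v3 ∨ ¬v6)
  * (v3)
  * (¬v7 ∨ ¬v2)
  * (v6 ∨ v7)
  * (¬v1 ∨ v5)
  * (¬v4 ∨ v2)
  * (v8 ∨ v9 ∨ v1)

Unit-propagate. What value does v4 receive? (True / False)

Unit clause (v3) sets v3 = True.
(¬v3 ∨ ¬v6): since v3 = True, the clause reduces to (¬v6). v6 = False.
In (v6 ∨ v7), v6 is now false; v7 must hold, so v7 = True.
(¬v2 ∨ ¬v7) with v7 = True leaves only ¬v2, so v2 = False.
In (¬v4 ∨ v2), v2 is now false; ¬v4 must hold, so v4 = False.

False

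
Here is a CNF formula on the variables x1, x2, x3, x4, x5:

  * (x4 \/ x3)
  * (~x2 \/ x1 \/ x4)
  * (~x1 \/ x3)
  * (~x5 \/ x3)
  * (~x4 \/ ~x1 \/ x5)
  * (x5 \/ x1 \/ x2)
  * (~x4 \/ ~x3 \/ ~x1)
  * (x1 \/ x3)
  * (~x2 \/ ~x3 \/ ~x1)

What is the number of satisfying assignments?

Satisfying assignments:
  x1=0 x2=0 x3=1 x4=0 x5=1
  x1=0 x2=0 x3=1 x4=1 x5=1
  x1=0 x2=1 x3=1 x4=1 x5=0
  x1=0 x2=1 x3=1 x4=1 x5=1
  x1=1 x2=0 x3=1 x4=0 x5=0
  x1=1 x2=0 x3=1 x4=0 x5=1
That's 6 in total.

6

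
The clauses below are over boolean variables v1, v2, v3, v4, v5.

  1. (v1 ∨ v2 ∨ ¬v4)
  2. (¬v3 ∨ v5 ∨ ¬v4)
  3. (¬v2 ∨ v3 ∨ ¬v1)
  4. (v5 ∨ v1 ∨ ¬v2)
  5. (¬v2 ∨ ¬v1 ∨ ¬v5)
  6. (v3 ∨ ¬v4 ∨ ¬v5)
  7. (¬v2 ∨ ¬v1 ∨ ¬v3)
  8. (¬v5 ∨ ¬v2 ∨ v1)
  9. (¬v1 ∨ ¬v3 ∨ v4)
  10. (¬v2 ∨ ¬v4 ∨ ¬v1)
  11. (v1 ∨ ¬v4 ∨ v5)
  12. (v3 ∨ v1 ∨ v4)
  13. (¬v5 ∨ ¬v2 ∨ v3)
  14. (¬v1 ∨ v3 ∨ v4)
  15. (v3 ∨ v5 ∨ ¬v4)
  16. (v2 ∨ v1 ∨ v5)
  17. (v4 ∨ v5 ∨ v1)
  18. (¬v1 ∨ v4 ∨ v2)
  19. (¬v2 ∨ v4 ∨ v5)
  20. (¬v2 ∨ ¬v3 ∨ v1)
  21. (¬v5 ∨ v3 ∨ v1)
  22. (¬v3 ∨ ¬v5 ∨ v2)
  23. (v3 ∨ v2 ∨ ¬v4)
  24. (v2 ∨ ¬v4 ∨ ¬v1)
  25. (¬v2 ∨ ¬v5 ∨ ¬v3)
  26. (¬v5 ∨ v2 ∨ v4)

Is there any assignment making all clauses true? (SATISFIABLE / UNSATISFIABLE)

v1 = True:
  v2 = True:
    propagation gives v3=True; an empty clause results — contradiction.
  v2 = False:
    propagation gives v4=True; an empty clause results — contradiction.
v1 = False:
  v5 = True:
    propagation gives v2=False, v4=False; an empty clause results — contradiction.
  v5 = False:
    propagation gives v2=False; an empty clause results — contradiction.
Every branch closes, so no satisfying assignment exists.

UNSATISFIABLE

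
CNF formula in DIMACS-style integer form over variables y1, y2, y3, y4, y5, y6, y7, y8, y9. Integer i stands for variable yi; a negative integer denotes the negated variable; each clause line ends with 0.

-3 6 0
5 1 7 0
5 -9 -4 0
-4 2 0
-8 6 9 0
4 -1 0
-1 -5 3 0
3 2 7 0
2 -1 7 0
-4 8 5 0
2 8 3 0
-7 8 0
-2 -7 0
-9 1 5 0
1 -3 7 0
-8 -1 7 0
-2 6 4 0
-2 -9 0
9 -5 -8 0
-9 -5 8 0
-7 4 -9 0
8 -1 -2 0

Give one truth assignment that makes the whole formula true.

y1=False, y2=True, y3=False, y4=True, y5=True, y6=True, y7=False, y8=False, y9=False

Check each clause:
  1. {¬y3, y6} — ¬y3 is true.
  2. {y1, y5, y7} — y5 is true.
  3. {y5, ¬y9, ¬y4} — y5 is true.
  4. {y2, ¬y4} — y2 is true.
  5. {y9, ¬y8, y6} — ¬y8 is true.
  6. {y4, ¬y1} — y4 is true.
  7. {¬y1, y3, ¬y5} — ¬y1 is true.
  8. {y3, y7, y2} — y2 is true.
  9. {y2, y7, ¬y1} — y2 is true.
  10. {¬y4, y5, y8} — y5 is true.
  11. {y8, y2, y3} — y2 is true.
  12. {y8, ¬y7} — ¬y7 is true.
  13. {¬y2, ¬y7} — ¬y7 is true.
  14. {¬y9, y1, y5} — y5 is true.
  15. {¬y3, y1, y7} — ¬y3 is true.
  16. {¬y8, ¬y1, y7} — ¬y8 is true.
  17. {y4, ¬y2, y6} — y4 is true.
  18. {¬y9, ¬y2} — ¬y9 is true.
  19. {¬y5, ¬y8, y9} — ¬y8 is true.
  20. {¬y9, ¬y5, y8} — ¬y9 is true.
  21. {¬y7, y4, ¬y9} — ¬y7 is true.
  22. {y8, ¬y2, ¬y1} — ¬y1 is true.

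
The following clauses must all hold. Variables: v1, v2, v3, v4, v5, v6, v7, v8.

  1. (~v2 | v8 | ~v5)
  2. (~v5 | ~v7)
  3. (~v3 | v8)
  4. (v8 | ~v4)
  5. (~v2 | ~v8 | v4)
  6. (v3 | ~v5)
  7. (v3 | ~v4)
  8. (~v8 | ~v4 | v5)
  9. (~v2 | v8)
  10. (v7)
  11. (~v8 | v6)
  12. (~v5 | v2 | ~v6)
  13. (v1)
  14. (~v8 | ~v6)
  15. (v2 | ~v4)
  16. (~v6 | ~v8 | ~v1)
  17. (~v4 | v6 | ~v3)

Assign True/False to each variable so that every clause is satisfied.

v1=True  v2=False  v3=False  v4=False  v5=False  v6=False  v7=True  v8=False

(v7) is a unit clause, so v7 = True.
(~v5) is a unit clause, so v5 = False.
The clause (v1) is unit: v1 must be True.
Try v2 = False.
  then v4 is forced to False.
Branch on v3: take v3 = False.
For the remaining variables, v6 = False, v8 = False works.
Check each clause:
  1. (~v5 | ~v2 | v8) — ~v5 is true.
  2. (~v7 | ~v5) — ~v5 is true.
  3. (~v3 | v8) — ~v3 is true.
  4. (v8 | ~v4) — ~v4 is true.
  5. (~v2 | ~v8 | v4) — ~v8 is true.
  6. (~v5 | v3) — ~v5 is true.
  7. (~v4 | v3) — ~v4 is true.
  8. (~v8 | v5 | ~v4) — ~v8 is true.
  9. (v8 | ~v2) — ~v2 is true.
  10. (v7) — v7 is true.
  11. (~v8 | v6) — ~v8 is true.
  12. (~v5 | ~v6 | v2) — ~v6 is true.
  13. (v1) — v1 is true.
  14. (~v6 | ~v8) — ~v8 is true.
  15. (~v4 | v2) — ~v4 is true.
  16. (~v8 | ~v6 | ~v1) — ~v8 is true.
  17. (v6 | ~v4 | ~v3) — ~v4 is true.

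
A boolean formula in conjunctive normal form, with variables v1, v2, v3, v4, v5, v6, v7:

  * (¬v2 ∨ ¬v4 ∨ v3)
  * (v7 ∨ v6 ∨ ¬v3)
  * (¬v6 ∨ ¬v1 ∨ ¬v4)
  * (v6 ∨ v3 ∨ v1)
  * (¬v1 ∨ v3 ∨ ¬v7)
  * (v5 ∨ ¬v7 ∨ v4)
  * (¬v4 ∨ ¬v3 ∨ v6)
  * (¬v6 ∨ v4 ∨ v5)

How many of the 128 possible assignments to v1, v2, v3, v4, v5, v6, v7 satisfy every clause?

36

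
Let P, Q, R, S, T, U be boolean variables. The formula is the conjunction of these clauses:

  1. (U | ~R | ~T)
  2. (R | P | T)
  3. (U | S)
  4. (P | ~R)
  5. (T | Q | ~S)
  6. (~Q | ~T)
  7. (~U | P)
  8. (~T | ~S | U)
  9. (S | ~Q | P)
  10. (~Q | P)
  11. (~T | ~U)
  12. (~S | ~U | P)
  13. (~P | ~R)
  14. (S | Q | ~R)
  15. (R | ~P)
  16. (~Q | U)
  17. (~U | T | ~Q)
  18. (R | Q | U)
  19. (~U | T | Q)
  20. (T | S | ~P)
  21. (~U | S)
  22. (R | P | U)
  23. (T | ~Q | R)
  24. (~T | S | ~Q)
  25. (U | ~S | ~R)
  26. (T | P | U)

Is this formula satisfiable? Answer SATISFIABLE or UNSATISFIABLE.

U = True:
  propagation gives P=True, T=False, R=False; an empty clause results — contradiction.
U = False:
  propagation gives S=True, T=False, Q=True; an empty clause results — contradiction.
Every branch closes, so no satisfying assignment exists.

UNSATISFIABLE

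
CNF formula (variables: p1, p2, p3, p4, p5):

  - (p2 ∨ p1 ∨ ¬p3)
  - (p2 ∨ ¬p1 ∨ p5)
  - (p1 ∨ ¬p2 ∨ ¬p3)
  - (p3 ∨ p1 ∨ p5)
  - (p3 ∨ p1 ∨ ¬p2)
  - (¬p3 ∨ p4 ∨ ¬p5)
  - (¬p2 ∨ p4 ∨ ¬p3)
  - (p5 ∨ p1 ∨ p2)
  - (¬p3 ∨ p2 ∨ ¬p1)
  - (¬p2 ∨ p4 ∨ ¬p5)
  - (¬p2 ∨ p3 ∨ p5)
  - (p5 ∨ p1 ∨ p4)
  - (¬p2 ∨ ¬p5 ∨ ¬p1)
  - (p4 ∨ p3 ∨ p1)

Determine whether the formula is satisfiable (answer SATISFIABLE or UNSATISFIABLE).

Pure literal: p4 appears only positively; assign p4 = True.
Branch on p1: take p1 = False.
The remaining clauses are satisfied by p2 = False, p3 = False, p5 = True.
So p1 = F, p2 = F, p3 = F, p4 = T, p5 = T is a satisfying assignment.

SATISFIABLE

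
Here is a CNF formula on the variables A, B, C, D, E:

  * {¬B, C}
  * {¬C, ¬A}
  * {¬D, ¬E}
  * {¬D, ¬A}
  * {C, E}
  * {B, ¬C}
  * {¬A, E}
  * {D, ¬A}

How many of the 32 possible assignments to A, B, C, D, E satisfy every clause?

The models are:
  A=F B=F C=F D=F E=T
  A=F B=T C=T D=F E=F
  A=F B=T C=T D=F E=T
  A=F B=T C=T D=T E=F
That's 4 in total.

4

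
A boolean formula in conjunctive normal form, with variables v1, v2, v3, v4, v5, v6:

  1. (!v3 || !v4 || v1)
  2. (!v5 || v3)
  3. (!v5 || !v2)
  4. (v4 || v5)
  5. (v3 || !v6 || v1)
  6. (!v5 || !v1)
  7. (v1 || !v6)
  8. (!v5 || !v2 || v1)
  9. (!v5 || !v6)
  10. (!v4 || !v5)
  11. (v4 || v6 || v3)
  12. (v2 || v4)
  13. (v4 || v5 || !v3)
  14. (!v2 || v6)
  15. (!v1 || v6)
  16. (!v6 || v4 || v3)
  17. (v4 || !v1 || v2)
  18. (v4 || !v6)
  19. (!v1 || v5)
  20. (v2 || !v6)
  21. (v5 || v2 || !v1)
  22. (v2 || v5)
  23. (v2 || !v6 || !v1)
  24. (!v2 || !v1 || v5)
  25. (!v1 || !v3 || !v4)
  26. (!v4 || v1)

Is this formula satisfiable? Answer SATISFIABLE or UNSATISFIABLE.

UNSATISFIABLE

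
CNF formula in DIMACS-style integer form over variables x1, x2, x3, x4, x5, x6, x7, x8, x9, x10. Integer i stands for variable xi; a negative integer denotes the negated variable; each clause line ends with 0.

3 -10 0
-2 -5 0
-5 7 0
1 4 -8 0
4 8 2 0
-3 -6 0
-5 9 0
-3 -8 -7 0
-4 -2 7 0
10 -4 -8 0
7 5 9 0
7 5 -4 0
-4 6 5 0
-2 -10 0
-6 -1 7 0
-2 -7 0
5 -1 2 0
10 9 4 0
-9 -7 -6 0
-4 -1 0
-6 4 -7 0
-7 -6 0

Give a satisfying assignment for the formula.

Try x1 = False.
Try x2 = False.
Try x3 = False.
  then x10 is forced to False.
The remaining clauses are satisfied by x4 = True, x5 = True, x6 = False, x7 = True, x8 = False, x9 = True.

x1=False, x2=False, x3=False, x4=True, x5=True, x6=False, x7=True, x8=False, x9=True, x10=False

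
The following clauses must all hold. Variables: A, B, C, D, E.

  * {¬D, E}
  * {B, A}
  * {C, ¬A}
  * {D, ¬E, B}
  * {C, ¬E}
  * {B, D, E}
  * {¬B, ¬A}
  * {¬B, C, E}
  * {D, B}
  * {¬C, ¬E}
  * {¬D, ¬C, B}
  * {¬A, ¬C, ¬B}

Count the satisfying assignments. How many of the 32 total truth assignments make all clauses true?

1

Satisfying assignments:
  A=0 B=1 C=1 D=0 E=0
Count: 1.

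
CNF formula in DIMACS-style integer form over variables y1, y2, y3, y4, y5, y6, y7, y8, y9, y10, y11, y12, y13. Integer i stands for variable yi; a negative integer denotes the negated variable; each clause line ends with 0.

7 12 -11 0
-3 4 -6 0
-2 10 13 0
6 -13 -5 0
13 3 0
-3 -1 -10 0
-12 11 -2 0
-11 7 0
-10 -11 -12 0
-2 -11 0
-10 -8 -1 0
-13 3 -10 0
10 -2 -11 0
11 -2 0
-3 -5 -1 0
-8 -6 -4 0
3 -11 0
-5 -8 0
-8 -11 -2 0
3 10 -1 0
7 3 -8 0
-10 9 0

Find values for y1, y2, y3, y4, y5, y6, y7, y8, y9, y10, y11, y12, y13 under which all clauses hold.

Pure literal: y2 appears only negated; assign y2 = False.
y5 occurs only negated in the remaining clauses — set y5 = False.
Set y1 = True and propagate.
Set y3 = True and propagate.
  then y10 is forced to False.
Branch on y4: take y4 = True.
For the remaining variables, y6 = False, y7 = False, y8 = False, y9 = False, y11 = False, y12 = False, y13 = True works.

y1=T, y2=F, y3=T, y4=T, y5=F, y6=F, y7=F, y8=F, y9=F, y10=F, y11=F, y12=F, y13=T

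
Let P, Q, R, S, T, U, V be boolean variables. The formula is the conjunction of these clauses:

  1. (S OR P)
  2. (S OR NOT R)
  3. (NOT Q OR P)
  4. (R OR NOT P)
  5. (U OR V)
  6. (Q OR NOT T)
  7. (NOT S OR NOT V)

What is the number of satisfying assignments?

5

The models are:
  P=0 Q=0 R=0 S=1 T=0 U=1 V=0
  P=0 Q=0 R=1 S=1 T=0 U=1 V=0
  P=1 Q=0 R=1 S=1 T=0 U=1 V=0
  P=1 Q=1 R=1 S=1 T=0 U=1 V=0
  P=1 Q=1 R=1 S=1 T=1 U=1 V=0
Count: 5.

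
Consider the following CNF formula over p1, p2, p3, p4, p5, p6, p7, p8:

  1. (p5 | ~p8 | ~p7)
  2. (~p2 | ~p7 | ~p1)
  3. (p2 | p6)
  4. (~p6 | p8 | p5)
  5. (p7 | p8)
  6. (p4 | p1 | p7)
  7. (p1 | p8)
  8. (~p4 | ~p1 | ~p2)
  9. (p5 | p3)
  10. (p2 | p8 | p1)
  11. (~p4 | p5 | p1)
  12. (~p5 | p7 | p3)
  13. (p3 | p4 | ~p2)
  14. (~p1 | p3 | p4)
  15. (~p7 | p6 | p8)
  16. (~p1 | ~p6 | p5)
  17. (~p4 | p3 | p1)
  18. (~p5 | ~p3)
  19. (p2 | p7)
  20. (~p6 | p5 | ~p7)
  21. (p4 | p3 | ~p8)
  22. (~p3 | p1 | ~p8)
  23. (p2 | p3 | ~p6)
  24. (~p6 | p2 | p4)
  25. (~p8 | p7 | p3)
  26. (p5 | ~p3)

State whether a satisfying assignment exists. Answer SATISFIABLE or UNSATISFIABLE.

UNSATISFIABLE

p3 = True:
  propagation gives p5=False; an empty clause results — contradiction.
p3 = False:
  p2 = True:
    propagation gives p1=False, p8=True, p4=True; an empty clause results — contradiction.
  p2 = False:
    propagation gives p6=True; an empty clause results — contradiction.
Every branch closes, so no satisfying assignment exists.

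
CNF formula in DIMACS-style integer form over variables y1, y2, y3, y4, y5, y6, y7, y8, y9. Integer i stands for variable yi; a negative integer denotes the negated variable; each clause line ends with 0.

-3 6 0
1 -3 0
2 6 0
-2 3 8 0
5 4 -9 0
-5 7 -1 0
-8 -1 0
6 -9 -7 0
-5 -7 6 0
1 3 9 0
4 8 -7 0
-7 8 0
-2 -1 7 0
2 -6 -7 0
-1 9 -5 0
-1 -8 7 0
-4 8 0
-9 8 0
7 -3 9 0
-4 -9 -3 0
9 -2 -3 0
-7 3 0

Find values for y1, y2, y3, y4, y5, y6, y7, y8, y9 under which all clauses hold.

Try y1 = False.
  then y3 is forced to False.
  then y9 is forced to True.
  then y8 is forced to True.
  then y7 is forced to False.
The remaining clauses are satisfied by y2 = True, y4 = True, y5 = True, y6 = True.
Check each clause:
  1. (NOT y3 OR y6) — NOT y3 is true.
  2. (NOT y3 OR y1) — NOT y3 is true.
  3. (y6 OR y2) — y2 is true.
  4. (y3 OR y8 OR NOT y2) — y8 is true.
  5. (NOT y9 OR y5 OR y4) — y4 is true.
  6. (NOT y1 OR NOT y5 OR y7) — NOT y1 is true.
  7. (NOT y8 OR NOT y1) — NOT y1 is true.
  8. (NOT y9 OR y6 OR NOT y7) — NOT y7 is true.
  9. (NOT y5 OR NOT y7 OR y6) — NOT y7 is true.
  10. (y9 OR y3 OR y1) — y9 is true.
  11. (y8 OR y4 OR NOT y7) — y8 is true.
  12. (NOT y7 OR y8) — y8 is true.
  13. (y7 OR NOT y2 OR NOT y1) — NOT y1 is true.
  14. (NOT y7 OR NOT y6 OR y2) — NOT y7 is true.
  15. (NOT y1 OR y9 OR NOT y5) — y9 is true.
  16. (NOT y8 OR NOT y1 OR y7) — NOT y1 is true.
  17. (y8 OR NOT y4) — y8 is true.
  18. (NOT y9 OR y8) — y8 is true.
  19. (y7 OR y9 OR NOT y3) — y9 is true.
  20. (NOT y9 OR NOT y3 OR NOT y4) — NOT y3 is true.
  21. (NOT y3 OR y9 OR NOT y2) — y9 is true.
  22. (NOT y7 OR y3) — NOT y7 is true.

y1=False  y2=True  y3=False  y4=True  y5=True  y6=True  y7=False  y8=True  y9=True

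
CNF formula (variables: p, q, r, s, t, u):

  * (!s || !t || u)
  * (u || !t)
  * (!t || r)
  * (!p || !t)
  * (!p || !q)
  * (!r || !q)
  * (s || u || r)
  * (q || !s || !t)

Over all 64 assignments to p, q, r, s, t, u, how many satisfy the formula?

18

Split on t, then q.
  t=T, q=T: a clause becomes empty — 0.
  t=T, q=F: remaining (p,r,s,u) ∈ {(F,T,F,T)} — 1.
  t=F, q=T: remaining (p,r,s,u) ∈ {(F,F,F,T); (F,F,T,F); (F,F,T,T)} — 3.
  t=F, q=F: p free; 7 ways for (r,s,u) × 2^1 = 14.
Total: 0 + 1 + 3 + 14 = 18.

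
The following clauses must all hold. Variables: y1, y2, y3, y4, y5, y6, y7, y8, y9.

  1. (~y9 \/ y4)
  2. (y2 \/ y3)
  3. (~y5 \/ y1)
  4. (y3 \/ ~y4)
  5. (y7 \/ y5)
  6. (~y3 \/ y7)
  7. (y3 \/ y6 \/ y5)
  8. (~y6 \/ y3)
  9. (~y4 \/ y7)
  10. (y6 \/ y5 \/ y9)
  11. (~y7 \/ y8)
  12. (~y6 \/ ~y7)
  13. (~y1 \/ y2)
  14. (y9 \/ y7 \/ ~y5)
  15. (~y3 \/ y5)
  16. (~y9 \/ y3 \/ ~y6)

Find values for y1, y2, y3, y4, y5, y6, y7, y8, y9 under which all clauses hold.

Pure literal: y2 appears only positively; assign y2 = True.
Pure literal: y8 appears only positively; assign y8 = True.
Try y1 = True.
For the remaining variables, y3 = True, y4 = True, y5 = True, y6 = False, y7 = True, y9 = False works.
Every clause has at least one true literal under this assignment.

y1=T, y2=T, y3=T, y4=T, y5=T, y6=F, y7=T, y8=T, y9=F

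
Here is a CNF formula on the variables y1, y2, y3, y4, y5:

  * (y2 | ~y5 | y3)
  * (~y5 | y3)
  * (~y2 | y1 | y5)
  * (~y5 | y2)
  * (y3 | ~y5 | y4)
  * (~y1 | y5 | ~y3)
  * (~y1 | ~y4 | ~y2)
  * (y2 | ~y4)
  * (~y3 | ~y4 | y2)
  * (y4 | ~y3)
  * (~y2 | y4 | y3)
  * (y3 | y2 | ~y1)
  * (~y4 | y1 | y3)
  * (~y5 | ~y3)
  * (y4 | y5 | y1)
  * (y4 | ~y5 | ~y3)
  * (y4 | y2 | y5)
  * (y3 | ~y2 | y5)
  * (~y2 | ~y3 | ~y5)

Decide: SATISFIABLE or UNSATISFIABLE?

UNSATISFIABLE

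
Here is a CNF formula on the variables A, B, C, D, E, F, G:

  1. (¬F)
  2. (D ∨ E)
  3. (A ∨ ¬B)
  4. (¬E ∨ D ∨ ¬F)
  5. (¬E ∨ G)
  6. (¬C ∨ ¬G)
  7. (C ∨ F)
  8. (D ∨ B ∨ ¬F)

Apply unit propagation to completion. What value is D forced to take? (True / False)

True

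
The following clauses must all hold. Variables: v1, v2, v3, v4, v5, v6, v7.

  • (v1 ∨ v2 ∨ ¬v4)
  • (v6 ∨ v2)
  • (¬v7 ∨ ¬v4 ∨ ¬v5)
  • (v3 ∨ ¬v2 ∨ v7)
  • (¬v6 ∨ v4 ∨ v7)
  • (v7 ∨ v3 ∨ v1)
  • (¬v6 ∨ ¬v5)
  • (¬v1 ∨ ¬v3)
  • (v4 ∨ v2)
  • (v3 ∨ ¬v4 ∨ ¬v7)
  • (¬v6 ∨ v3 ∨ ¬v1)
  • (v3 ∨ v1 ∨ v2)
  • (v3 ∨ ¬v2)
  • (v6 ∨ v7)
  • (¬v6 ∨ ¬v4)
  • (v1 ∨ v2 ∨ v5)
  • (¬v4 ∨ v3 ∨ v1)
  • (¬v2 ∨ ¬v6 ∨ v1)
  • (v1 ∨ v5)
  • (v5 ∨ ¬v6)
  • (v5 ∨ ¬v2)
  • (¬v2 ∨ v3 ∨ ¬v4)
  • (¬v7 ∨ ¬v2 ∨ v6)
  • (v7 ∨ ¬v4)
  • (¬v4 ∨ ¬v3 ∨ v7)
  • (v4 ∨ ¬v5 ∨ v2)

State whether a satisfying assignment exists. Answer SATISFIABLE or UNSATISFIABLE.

v2 = True:
  propagation gives v3=True, v1=False, v6=False, v7=True; an empty clause results — contradiction.
v2 = False:
  propagation gives v6=True, v5=False; an empty clause results — contradiction.
Every branch closes, so no satisfying assignment exists.

UNSATISFIABLE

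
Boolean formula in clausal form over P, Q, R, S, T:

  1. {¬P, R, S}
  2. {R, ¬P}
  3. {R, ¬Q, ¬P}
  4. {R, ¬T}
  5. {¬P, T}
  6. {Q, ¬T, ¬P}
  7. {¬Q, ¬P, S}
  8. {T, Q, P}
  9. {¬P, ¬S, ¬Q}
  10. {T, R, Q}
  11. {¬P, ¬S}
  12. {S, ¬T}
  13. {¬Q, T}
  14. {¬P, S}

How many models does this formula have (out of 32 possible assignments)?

2

The models are:
  P=0 Q=0 R=1 S=1 T=1
  P=0 Q=1 R=1 S=1 T=1
That's 2 in total.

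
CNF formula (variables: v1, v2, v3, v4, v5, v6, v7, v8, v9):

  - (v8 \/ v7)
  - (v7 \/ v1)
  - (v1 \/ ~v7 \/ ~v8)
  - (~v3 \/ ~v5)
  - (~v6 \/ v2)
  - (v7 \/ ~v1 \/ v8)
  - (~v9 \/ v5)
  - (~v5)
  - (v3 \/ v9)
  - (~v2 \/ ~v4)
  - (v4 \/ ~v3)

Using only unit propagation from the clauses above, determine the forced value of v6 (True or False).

False

(~v5) is a unit clause: v5 = False.
(~v9 \/ v5): since v5 = False, the clause reduces to (~v9). v9 = False.
(v3 \/ v9) with v9 = False leaves only v3, so v3 = True.
From (v4 \/ ~v3) and v3 = True: v4 = True.
(~v2 \/ ~v4): since v4 = True, the clause reduces to (~v2). v2 = False.
From (v2 \/ ~v6) and v2 = False: v6 = False.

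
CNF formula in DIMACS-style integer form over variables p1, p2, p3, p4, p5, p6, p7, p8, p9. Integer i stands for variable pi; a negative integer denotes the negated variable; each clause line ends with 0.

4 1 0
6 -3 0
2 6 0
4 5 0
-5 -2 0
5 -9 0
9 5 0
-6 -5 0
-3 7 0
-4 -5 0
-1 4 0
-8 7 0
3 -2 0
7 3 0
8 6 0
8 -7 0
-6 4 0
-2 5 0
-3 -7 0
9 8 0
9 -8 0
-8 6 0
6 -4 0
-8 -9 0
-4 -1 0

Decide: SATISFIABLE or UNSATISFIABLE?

p4 = True:
  propagation gives p5=False, p9=False; an empty clause results — contradiction.
p4 = False:
  propagation gives p1=True; an empty clause results — contradiction.
Every branch closes, so no satisfying assignment exists.

UNSATISFIABLE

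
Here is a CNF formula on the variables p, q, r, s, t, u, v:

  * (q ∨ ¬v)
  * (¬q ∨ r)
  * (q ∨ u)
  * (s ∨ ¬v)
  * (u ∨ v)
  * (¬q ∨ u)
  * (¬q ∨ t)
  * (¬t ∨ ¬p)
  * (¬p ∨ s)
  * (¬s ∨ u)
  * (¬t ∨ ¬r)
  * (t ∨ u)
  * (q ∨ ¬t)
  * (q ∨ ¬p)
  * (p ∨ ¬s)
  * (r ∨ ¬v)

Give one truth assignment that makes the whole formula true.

p=0, q=0, r=0, s=0, t=0, u=1, v=0

u occurs only positively in the remaining clauses — set u = True.
Try p = False.
  then s is forced to False.
  then v is forced to False.
Set q = False and propagate.
  then t is forced to False.
r is now unconstrained; take r = False.
Every clause has at least one true literal under this assignment.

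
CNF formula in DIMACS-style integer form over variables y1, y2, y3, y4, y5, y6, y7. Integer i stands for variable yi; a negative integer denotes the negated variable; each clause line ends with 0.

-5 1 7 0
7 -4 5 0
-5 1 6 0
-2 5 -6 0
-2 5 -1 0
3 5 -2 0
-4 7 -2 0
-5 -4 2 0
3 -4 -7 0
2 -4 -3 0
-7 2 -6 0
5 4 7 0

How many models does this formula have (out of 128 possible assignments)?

25

Case analysis on y5 and y2:
  y5=T, y2=T: 13 of the 32 assignments to (y1,y3,y4,y6,y7) work.
  y5=T, y2=F: y3 free; 3 ways for (y1,y4,y6,y7) × 2^1 = 6.
  y5=F, y2=T: remaining (y1,y3,y4,y6,y7) ∈ {(F,T,F,F,T); (F,T,T,F,T)} — 2.
  y5=F, y2=F: remaining (y1,y3,y4,y6,y7) ∈ {(F,F,F,F,T); (F,T,F,F,T); (T,F,F,F,T); (T,T,F,F,T)} — 4.
Total: 13 + 6 + 2 + 4 = 25.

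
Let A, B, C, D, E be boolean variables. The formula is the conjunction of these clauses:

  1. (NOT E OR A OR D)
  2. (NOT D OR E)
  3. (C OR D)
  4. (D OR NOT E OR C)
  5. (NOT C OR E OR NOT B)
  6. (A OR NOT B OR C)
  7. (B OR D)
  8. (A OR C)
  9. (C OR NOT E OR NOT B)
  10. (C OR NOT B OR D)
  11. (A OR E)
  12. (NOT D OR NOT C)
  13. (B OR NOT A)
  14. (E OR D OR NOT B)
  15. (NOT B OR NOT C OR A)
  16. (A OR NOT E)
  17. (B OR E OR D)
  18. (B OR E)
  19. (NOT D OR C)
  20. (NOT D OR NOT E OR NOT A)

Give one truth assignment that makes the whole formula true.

Try A = True.
  then B is forced to True.
Branch on C: take C = True.
  then E is forced to True.
  then D is forced to False.
Every clause has at least one true literal under this assignment.

A = T, B = T, C = T, D = F, E = T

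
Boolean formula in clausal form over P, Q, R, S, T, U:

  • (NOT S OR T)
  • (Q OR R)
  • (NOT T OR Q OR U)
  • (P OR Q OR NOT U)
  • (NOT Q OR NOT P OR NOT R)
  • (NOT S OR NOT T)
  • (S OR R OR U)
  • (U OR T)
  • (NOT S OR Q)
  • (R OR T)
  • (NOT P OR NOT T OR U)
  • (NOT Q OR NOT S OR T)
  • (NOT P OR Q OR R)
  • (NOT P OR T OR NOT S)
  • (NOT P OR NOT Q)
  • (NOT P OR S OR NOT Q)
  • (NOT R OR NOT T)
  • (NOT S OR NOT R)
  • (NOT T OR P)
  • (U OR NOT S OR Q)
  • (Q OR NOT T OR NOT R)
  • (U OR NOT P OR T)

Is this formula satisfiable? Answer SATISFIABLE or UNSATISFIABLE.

Try P = True.
  then Q is forced to False.
  then R is forced to True.
  then S is forced to False.
  then T is forced to False.
  then U is forced to True.
Every clause has at least one true literal under this assignment.
So P=1, Q=0, R=1, S=0, T=0, U=1 is a satisfying assignment.

SATISFIABLE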